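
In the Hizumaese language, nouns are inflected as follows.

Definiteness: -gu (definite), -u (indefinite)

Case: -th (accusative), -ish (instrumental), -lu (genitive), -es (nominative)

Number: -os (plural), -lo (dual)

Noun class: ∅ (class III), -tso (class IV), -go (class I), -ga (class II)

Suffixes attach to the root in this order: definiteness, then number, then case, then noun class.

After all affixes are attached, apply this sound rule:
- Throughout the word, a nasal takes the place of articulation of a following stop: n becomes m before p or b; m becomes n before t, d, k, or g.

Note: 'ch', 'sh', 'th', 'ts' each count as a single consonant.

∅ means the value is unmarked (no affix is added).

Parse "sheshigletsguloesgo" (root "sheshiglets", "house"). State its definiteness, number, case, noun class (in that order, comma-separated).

definite, dual, nominative, class I

Segment: sheshiglets-gu-lo-es-go.
definiteness: -gu → definite.
number: -lo → dual.
case: -es → nominative.
noun class: -go → class I.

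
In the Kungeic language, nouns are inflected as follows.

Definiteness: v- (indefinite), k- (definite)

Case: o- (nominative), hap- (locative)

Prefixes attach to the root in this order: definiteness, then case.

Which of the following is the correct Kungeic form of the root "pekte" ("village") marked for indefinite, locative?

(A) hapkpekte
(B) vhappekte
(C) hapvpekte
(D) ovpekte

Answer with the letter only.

Attach definiteness indefinite v- → vpekte.
Attach case locative hap- → hapvpekte.
So the correct form is hapvpekte, option (C).
(A) hapkpekte is wrong: it uses definite instead of indefinite for definiteness.
(D) ovpekte is wrong: it uses nominative instead of locative for case.
(B) vhappekte is wrong: it has the affixes in the wrong order.

C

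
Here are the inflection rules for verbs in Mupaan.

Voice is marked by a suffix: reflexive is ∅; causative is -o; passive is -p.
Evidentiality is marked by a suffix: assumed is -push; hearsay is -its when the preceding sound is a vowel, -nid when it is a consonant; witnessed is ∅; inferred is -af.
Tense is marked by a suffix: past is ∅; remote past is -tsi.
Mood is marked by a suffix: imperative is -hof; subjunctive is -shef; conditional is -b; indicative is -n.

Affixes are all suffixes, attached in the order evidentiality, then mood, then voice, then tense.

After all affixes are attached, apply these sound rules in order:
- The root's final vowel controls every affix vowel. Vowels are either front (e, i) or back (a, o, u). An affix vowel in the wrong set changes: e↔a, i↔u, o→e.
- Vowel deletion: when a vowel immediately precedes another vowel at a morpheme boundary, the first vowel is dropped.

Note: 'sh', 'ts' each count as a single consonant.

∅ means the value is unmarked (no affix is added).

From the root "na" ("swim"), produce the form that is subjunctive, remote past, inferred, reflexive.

nafshaftsu

Attach evidentiality inferred -af → naaf.
Attach mood subjunctive -shef → naafshef.
voice = reflexive: zero marking, form stays naafshef.
Attach tense remote past -tsi → naafsheftsi.
Apply vowel harmony: naafsheftsi → naafshaftsu.
Apply vowel deletion: naafshaftsu → nafshaftsu.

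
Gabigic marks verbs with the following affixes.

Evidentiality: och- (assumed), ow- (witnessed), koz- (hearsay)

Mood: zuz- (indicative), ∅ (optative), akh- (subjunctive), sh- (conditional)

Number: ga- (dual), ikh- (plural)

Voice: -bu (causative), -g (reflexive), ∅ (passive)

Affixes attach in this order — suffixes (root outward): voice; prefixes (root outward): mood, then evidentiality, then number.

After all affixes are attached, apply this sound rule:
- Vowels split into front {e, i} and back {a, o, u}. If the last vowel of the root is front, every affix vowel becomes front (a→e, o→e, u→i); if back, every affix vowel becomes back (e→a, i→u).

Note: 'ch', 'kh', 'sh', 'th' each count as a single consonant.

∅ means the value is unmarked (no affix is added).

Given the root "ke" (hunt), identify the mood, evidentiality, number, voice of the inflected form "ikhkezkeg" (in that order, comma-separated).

optative, hearsay, plural, reflexive

Segment: ikh-koz-ke-g.
mood: ∅ → optative.
evidentiality: koz- → hearsay.
number: ikh- → plural.
voice: -g → reflexive.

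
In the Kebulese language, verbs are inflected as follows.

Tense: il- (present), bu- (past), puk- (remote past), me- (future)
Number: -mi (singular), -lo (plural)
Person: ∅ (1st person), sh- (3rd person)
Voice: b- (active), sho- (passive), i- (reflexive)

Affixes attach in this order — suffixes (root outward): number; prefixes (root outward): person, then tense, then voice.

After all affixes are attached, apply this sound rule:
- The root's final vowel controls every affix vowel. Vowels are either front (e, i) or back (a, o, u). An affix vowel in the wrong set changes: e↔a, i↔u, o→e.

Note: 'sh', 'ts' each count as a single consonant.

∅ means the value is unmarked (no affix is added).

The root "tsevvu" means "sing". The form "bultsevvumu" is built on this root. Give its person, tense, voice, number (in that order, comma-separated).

1st person, present, active, singular

Segment: b-il-tsevvu-mi.
person: ∅ → 1st person.
tense: il- → present.
voice: b- → active.
number: -mi → singular.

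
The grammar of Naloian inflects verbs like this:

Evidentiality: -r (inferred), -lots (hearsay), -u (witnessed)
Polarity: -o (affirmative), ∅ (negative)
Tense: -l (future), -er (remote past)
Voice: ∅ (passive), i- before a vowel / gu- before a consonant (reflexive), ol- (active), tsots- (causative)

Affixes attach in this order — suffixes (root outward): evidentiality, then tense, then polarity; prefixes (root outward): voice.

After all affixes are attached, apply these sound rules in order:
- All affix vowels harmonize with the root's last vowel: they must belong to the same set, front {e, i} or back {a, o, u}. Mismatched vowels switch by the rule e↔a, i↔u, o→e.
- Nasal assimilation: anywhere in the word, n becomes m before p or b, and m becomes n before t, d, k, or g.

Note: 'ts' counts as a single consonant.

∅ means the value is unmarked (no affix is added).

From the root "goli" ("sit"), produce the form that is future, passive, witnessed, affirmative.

Attach evidentiality witnessed -u → goliu.
Attach tense future -l → goliul.
Attach polarity affirmative -o → goliulo.
voice = passive: zero marking, form stays goliulo.
Apply vowel harmony: goliulo → goliile.
Nasal assimilation: no change.

goliile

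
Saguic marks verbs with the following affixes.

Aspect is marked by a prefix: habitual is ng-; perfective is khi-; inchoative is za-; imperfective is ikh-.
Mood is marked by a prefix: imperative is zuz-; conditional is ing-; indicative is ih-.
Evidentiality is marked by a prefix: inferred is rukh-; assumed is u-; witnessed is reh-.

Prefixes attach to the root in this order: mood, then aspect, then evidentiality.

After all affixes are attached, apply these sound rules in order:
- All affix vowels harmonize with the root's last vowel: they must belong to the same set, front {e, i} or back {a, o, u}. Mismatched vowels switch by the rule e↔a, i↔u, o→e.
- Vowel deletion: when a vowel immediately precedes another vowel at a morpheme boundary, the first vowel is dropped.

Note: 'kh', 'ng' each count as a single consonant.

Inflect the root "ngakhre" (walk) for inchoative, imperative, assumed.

Attach mood imperative zuz- → zuzngakhre.
Attach aspect inchoative za- → zazuzngakhre.
Attach evidentiality assumed u- → uzazuzngakhre.
Apply vowel harmony: uzazuzngakhre → izezizngakhre.
Vowel deletion: no change.

izezizngakhre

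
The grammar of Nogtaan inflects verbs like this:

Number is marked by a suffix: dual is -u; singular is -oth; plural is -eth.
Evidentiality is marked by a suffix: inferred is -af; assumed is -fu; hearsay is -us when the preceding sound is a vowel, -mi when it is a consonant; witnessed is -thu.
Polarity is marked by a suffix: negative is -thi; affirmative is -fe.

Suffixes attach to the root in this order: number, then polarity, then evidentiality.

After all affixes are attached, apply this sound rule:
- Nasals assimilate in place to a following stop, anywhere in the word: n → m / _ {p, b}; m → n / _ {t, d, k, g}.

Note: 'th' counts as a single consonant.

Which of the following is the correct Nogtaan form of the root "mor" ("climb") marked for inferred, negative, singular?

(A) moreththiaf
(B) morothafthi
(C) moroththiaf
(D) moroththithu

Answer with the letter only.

C

Attach number singular -oth → moroth.
Attach polarity negative -thi → moroththi.
Attach evidentiality inferred -af → moroththiaf.
Nasal assimilation: no change.
So the correct form is moroththiaf, option (C).
(A) moreththiaf is wrong: it uses plural instead of singular for number.
(D) moroththithu is wrong: it uses witnessed instead of inferred for evidentiality.
(B) morothafthi is wrong: it has the affixes in the wrong order.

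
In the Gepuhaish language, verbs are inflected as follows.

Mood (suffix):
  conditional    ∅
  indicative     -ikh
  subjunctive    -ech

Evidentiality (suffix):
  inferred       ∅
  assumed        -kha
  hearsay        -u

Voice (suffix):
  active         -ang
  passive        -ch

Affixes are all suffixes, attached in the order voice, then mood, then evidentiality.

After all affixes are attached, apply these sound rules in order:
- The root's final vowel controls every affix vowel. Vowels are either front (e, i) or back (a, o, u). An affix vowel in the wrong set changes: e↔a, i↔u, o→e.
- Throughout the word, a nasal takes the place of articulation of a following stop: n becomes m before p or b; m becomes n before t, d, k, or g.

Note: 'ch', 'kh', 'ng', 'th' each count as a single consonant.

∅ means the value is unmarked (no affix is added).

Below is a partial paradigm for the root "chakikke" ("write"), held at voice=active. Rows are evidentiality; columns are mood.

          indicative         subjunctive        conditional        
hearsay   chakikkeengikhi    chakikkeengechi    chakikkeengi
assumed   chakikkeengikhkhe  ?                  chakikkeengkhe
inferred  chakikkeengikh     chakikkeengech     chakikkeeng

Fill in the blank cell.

Attach voice active -ang → chakikkeang.
Attach mood subjunctive -ech → chakikkeangech.
Attach evidentiality assumed -kha → chakikkeangechkha.
Apply vowel harmony: chakikkeangechkha → chakikkeengechkhe.
Nasal assimilation: no change.

chakikkeengechkhe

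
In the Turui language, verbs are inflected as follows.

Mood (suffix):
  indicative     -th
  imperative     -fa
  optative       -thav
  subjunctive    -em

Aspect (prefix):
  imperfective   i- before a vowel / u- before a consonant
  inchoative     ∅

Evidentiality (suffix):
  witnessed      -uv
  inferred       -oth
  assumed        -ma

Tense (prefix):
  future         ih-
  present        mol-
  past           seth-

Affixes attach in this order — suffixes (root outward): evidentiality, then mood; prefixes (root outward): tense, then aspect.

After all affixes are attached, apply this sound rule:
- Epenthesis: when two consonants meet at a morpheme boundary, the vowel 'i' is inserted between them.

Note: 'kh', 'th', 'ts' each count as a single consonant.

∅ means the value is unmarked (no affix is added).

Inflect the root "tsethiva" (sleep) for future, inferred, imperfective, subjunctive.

Attach tense future ih- → ihtsethiva.
Attach evidentiality inferred -oth → ihtsethivaoth.
Attach mood subjunctive -em → ihtsethivaothem.
Attach aspect imperfective i- (before vowel 'i') → iihtsethivaothem.
Apply epenthesis: iihtsethivaothem → iihitsethivaothem.

iihitsethivaothem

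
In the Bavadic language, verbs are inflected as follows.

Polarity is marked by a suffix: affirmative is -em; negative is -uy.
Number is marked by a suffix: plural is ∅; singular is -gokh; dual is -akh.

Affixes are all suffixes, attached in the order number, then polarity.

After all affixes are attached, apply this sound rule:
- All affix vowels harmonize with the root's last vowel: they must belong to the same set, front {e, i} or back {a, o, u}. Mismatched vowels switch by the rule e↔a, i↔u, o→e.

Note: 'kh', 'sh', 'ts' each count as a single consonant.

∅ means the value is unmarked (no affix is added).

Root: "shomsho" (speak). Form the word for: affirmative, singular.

Attach number singular -gokh → shomshogokh.
Attach polarity affirmative -em → shomshogokhem.
Apply vowel harmony: shomshogokhem → shomshogokham.

shomshogokham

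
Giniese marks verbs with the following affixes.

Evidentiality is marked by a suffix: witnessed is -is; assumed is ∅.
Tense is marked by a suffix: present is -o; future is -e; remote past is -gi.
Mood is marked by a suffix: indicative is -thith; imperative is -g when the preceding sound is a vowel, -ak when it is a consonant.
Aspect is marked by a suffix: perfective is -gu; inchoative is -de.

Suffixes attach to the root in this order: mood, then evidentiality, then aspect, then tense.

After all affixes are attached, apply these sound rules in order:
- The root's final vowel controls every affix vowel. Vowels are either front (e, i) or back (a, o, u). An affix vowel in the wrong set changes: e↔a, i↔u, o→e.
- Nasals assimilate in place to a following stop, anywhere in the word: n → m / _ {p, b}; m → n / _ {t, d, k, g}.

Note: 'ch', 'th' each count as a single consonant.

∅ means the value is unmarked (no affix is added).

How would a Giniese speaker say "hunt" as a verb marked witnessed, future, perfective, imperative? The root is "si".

sigisgie

Attach mood imperative -g (after vowel 'i') → sig.
Attach evidentiality witnessed -is → sigis.
Attach aspect perfective -gu → sigisgu.
Attach tense future -e → sigisgue.
Apply vowel harmony: sigisgue → sigisgie.
Nasal assimilation: no change.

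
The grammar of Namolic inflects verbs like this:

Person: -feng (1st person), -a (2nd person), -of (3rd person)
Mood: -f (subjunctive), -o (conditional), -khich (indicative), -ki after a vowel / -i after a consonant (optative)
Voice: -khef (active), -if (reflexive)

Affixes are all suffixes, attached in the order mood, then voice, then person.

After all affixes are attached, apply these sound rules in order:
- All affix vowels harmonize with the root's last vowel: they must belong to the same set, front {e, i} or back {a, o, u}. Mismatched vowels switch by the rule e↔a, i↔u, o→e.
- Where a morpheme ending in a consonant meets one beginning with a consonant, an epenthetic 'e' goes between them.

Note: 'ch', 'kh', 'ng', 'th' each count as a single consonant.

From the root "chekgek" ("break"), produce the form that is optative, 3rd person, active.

chekgekikhefef

Attach mood optative -i (after consonant 'k') → chekgeki.
Attach voice active -khef → chekgekikhef.
Attach person 3rd person -of → chekgekikhefof.
Apply vowel harmony: chekgekikhefof → chekgekikhefef.
Epenthesis: no change.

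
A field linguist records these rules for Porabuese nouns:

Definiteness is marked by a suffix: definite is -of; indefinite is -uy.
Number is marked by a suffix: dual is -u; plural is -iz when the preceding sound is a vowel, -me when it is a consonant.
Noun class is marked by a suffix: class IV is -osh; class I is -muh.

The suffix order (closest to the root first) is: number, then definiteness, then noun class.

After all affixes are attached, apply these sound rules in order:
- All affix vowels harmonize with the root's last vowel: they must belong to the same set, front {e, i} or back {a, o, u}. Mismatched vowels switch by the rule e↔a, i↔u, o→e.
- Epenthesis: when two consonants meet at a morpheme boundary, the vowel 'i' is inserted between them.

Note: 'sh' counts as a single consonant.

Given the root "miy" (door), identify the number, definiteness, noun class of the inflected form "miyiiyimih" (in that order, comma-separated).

dual, indefinite, class I

Segment: miy-u-uy-muh.
number: -u → dual.
definiteness: -uy → indefinite.
noun class: -muh → class I.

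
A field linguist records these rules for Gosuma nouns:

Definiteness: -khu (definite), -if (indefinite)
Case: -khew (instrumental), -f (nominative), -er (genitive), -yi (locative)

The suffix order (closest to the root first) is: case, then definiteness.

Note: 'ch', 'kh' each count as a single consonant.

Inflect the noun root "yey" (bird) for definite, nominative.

yeyfkhu

Attach case nominative -f → yeyf.
Attach definiteness definite -khu → yeyfkhu.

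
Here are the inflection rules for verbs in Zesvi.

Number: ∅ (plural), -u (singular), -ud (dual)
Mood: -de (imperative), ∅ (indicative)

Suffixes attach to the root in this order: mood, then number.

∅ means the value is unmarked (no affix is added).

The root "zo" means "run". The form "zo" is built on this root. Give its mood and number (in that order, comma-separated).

indicative, plural

Segment: zo.
mood: ∅ → indicative.
number: ∅ → plural.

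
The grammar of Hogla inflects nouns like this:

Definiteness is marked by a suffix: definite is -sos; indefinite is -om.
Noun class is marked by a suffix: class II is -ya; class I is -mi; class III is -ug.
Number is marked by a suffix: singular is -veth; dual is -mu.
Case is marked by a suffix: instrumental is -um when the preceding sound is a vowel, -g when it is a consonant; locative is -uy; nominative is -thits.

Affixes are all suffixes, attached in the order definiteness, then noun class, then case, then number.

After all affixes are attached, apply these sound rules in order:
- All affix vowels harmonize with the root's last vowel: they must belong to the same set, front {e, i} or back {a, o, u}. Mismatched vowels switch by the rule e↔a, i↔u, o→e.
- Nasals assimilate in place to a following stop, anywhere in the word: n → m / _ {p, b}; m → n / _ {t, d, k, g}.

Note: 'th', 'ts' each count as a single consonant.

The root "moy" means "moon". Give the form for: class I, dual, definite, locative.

Attach definiteness definite -sos → moysos.
Attach noun class class I -mi → moysosmi.
Attach case locative -uy → moysosmiuy.
Attach number dual -mu → moysosmiuymu.
Apply vowel harmony: moysosmiuymu → moysosmuuymu.
Nasal assimilation: no change.

moysosmuuymu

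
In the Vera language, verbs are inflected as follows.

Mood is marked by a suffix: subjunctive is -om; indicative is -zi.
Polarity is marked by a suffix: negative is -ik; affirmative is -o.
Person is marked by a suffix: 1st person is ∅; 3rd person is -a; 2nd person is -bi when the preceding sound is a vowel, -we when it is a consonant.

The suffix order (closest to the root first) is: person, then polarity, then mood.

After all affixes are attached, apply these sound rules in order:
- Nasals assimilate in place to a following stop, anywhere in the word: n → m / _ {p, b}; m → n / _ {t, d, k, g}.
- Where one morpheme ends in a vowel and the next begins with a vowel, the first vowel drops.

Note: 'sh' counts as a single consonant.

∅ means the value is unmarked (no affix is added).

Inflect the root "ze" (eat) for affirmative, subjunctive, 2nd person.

zebom

Attach person 2nd person -bi (after vowel 'e') → zebi.
Attach polarity affirmative -o → zebio.
Attach mood subjunctive -om → zebioom.
Nasal assimilation: no change.
Apply vowel deletion: zebioom → zebom.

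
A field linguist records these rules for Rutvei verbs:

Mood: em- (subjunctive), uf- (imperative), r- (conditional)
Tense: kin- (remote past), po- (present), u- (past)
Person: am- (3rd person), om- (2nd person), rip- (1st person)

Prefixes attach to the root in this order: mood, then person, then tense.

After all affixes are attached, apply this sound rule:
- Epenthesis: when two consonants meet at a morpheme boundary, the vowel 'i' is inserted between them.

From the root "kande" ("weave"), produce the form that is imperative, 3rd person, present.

poamufikande

Attach mood imperative uf- → ufkande.
Attach person 3rd person am- → amufkande.
Attach tense present po- → poamufkande.
Apply epenthesis: poamufkande → poamufikande.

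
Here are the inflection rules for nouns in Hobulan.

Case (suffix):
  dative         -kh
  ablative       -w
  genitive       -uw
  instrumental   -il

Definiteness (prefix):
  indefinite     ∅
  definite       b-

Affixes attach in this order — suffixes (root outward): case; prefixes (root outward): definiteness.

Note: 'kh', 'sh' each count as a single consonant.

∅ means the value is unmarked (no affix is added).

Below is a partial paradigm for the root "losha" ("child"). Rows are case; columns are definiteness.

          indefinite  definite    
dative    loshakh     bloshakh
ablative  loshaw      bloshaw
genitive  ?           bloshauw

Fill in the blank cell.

loshauw

definiteness = indefinite: zero marking, form stays losha.
Attach case genitive -uw → loshauw.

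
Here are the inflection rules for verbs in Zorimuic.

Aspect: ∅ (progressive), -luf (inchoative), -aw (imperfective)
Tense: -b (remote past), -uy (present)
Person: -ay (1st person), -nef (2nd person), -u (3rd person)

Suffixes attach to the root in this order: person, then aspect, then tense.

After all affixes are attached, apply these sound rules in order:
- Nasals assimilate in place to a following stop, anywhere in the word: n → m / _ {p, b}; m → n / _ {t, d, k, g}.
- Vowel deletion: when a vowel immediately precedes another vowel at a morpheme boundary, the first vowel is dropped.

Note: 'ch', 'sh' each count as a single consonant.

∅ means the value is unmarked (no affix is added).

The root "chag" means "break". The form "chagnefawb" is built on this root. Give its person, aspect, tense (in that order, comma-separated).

Segment: chag-nef-aw-b.
person: -nef → 2nd person.
aspect: -aw → imperfective.
tense: -b → remote past.

2nd person, imperfective, remote past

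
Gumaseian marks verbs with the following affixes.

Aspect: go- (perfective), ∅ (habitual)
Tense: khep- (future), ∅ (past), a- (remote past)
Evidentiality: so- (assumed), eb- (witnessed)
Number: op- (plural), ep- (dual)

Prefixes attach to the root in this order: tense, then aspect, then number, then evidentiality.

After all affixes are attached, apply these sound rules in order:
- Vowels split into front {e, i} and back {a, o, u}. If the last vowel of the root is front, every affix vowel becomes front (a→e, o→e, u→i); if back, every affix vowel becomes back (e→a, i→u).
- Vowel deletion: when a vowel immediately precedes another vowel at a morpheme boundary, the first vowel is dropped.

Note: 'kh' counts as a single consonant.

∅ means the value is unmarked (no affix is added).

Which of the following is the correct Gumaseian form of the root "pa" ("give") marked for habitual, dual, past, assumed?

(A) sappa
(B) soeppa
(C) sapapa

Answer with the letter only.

tense = past: zero marking, form stays pa.
aspect = habitual: zero marking, form stays pa.
Attach number dual ep- → eppa.
Attach evidentiality assumed so- → soeppa.
Apply vowel harmony: soeppa → soappa.
Apply vowel deletion: soappa → sappa.
So the correct form is sappa, option (A).
(C) sapapa is wrong: it uses remote past instead of past for tense.
(B) soeppa is wrong: it fails to apply the sound rule(s).

A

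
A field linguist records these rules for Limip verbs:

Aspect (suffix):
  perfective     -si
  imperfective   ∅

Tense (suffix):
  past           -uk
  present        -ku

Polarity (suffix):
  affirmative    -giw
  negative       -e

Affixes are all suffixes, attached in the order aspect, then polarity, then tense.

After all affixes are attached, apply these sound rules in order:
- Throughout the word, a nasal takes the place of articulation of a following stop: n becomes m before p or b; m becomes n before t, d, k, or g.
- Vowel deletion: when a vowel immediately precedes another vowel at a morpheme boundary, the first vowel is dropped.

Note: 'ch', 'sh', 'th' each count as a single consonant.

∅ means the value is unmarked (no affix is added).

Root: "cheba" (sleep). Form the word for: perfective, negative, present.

chebaseku

Attach aspect perfective -si → chebasi.
Attach polarity negative -e → chebasie.
Attach tense present -ku → chebasieku.
Nasal assimilation: no change.
Apply vowel deletion: chebasieku → chebaseku.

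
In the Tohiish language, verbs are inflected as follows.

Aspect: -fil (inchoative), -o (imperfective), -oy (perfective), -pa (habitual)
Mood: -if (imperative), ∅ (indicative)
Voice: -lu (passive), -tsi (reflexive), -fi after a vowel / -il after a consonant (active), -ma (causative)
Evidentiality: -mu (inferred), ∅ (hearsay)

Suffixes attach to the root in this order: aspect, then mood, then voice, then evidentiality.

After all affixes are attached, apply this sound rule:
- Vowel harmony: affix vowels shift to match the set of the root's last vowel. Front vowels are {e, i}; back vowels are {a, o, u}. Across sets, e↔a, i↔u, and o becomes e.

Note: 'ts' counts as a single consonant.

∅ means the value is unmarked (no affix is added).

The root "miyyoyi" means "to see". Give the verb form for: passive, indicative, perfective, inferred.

Attach aspect perfective -oy → miyyoyioy.
mood = indicative: zero marking, form stays miyyoyioy.
Attach voice passive -lu → miyyoyioylu.
Attach evidentiality inferred -mu → miyyoyioylumu.
Apply vowel harmony: miyyoyioylumu → miyyoyieylimi.

miyyoyieylimi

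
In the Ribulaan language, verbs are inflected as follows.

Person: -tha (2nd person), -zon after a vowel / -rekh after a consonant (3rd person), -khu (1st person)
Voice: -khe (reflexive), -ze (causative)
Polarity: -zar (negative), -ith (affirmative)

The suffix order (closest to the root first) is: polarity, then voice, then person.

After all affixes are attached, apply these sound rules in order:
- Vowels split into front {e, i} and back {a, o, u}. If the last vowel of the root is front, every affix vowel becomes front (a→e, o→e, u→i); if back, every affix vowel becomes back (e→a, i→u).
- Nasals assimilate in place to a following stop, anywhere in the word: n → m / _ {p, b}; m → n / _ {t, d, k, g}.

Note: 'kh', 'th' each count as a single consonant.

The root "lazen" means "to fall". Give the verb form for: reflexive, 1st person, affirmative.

lazenithkhekhi

Attach polarity affirmative -ith → lazenith.
Attach voice reflexive -khe → lazenithkhe.
Attach person 1st person -khu → lazenithkhekhu.
Apply vowel harmony: lazenithkhekhu → lazenithkhekhi.
Nasal assimilation: no change.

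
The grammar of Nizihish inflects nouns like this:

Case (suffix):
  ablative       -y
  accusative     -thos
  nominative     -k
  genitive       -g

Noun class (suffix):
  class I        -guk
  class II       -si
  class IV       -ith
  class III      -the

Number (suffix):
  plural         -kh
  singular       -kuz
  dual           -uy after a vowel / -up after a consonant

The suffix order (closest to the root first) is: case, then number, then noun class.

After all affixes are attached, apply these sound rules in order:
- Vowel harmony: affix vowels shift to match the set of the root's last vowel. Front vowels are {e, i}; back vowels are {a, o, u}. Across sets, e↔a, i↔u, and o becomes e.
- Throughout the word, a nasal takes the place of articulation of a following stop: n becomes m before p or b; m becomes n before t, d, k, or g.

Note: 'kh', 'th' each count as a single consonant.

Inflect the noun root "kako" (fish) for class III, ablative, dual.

Attach case ablative -y → kakoy.
Attach number dual -up (after consonant 'y') → kakoyup.
Attach noun class class III -the → kakoyupthe.
Apply vowel harmony: kakoyupthe → kakoyuptha.
Nasal assimilation: no change.

kakoyuptha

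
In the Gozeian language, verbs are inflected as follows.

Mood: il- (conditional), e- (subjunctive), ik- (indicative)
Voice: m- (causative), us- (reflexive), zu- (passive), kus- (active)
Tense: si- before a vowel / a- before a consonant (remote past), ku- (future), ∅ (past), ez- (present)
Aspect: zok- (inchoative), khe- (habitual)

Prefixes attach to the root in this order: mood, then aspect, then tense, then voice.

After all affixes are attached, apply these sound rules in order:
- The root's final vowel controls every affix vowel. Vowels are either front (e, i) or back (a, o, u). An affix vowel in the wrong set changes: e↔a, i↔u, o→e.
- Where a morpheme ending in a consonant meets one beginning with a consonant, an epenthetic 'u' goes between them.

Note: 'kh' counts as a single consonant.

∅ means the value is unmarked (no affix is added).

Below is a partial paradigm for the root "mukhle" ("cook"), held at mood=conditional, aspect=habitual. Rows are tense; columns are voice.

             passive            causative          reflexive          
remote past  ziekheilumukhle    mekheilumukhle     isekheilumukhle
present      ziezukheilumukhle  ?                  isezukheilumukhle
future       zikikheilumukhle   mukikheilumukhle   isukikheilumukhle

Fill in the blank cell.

Attach mood conditional il- → ilmukhle.
Attach aspect habitual khe- → kheilmukhle.
Attach tense present ez- → ezkheilmukhle.
Attach voice causative m- → mezkheilmukhle.
Vowel harmony: no change.
Apply epenthesis: mezkheilmukhle → mezukheilumukhle.

mezukheilumukhle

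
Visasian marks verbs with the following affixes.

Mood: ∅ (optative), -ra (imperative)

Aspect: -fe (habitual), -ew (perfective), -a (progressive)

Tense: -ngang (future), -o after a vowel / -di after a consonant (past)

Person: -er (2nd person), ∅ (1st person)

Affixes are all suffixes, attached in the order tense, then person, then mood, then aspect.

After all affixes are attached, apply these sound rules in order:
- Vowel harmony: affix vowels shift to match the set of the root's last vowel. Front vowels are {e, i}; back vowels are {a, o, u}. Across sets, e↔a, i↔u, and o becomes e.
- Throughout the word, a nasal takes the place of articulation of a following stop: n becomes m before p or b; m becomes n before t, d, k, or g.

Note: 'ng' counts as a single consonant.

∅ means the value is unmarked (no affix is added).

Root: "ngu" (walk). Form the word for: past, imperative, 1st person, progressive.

Attach tense past -o (after vowel 'u') → nguo.
person = 1st person: zero marking, form stays nguo.
Attach mood imperative -ra → nguora.
Attach aspect progressive -a → nguoraa.
Vowel harmony: no change.
Nasal assimilation: no change.

nguoraa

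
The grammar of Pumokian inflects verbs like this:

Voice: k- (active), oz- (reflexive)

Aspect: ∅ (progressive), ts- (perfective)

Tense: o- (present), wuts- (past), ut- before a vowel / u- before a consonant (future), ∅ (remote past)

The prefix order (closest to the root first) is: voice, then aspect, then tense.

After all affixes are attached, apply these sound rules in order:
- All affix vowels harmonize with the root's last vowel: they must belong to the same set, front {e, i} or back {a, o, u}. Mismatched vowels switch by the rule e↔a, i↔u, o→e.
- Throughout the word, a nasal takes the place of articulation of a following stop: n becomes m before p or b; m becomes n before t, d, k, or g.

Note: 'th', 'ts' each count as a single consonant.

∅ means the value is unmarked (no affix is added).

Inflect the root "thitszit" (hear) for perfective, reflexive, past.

witstsezthitszit

Attach voice reflexive oz- → ozthitszit.
Attach aspect perfective ts- → tsozthitszit.
Attach tense past wuts- → wutstsozthitszit.
Apply vowel harmony: wutstsozthitszit → witstsezthitszit.
Nasal assimilation: no change.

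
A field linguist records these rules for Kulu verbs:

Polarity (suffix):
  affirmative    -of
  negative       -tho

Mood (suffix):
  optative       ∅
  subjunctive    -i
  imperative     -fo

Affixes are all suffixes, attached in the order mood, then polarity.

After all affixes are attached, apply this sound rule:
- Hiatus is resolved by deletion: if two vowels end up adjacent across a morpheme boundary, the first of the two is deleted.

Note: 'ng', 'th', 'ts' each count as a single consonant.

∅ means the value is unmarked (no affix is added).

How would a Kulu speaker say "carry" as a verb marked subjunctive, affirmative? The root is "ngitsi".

ngitsof

Attach mood subjunctive -i → ngitsii.
Attach polarity affirmative -of → ngitsiiof.
Apply vowel deletion: ngitsiiof → ngitsof.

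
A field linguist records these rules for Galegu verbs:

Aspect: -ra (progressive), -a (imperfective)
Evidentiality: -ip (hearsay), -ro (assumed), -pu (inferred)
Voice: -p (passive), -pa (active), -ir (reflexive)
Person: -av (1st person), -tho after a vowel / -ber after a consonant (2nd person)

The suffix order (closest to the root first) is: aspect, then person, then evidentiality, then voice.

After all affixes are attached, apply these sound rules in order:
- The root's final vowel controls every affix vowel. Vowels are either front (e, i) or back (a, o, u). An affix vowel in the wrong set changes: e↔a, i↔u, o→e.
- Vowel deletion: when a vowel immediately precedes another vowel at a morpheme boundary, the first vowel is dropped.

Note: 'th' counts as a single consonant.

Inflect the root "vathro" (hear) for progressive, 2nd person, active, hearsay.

Attach aspect progressive -ra → vathrora.
Attach person 2nd person -tho (after vowel 'a') → vathroratho.
Attach evidentiality hearsay -ip → vathrorathoip.
Attach voice active -pa → vathrorathoippa.
Apply vowel harmony: vathrorathoippa → vathrorathouppa.
Apply vowel deletion: vathrorathouppa → vathrorathuppa.

vathrorathuppa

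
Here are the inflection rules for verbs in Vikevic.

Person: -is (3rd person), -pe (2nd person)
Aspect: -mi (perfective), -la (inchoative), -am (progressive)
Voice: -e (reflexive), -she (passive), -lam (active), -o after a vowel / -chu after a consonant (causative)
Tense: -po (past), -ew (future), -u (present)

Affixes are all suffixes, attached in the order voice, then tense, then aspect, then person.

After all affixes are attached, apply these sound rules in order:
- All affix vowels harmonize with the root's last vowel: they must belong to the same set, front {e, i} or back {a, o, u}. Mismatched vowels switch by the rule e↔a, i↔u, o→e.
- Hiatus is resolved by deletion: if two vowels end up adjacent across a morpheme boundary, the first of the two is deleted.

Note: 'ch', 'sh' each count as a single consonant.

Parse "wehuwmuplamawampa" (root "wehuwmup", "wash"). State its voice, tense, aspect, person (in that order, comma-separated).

active, future, progressive, 2nd person

Segment: wehuwmup-lam-ew-am-pe.
voice: -lam → active.
tense: -ew → future.
aspect: -am → progressive.
person: -pe → 2nd person.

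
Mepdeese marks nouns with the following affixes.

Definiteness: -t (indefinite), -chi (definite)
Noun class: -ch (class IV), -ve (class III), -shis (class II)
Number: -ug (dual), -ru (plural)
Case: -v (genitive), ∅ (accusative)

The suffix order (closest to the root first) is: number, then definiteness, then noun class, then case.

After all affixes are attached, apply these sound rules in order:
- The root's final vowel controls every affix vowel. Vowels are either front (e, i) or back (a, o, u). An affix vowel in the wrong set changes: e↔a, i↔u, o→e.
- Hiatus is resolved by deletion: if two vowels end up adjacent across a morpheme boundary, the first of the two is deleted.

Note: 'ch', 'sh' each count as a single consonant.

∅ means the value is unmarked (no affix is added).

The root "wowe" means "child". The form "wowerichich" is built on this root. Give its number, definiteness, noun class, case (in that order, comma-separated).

Segment: wowe-ru-chi-ch.
number: -ru → plural.
definiteness: -chi → definite.
noun class: -ch → class IV.
case: ∅ → accusative.

plural, definite, class IV, accusative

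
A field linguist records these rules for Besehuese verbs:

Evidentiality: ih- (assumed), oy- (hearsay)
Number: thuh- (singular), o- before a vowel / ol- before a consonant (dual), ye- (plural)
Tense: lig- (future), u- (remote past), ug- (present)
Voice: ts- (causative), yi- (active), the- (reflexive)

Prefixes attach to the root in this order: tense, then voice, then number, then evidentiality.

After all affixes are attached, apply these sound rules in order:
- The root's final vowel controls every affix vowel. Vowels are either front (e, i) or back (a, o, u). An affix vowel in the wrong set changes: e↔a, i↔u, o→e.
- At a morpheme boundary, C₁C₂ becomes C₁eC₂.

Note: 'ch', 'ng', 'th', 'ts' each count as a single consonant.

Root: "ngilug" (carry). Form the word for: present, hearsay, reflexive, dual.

oyolethaugengilug

Attach tense present ug- → ugngilug.
Attach voice reflexive the- → theugngilug.
Attach number dual ol- (before consonant 'th') → oltheugngilug.
Attach evidentiality hearsay oy- → oyoltheugngilug.
Apply vowel harmony: oyoltheugngilug → oyolthaugngilug.
Apply epenthesis: oyolthaugngilug → oyolethaugengilug.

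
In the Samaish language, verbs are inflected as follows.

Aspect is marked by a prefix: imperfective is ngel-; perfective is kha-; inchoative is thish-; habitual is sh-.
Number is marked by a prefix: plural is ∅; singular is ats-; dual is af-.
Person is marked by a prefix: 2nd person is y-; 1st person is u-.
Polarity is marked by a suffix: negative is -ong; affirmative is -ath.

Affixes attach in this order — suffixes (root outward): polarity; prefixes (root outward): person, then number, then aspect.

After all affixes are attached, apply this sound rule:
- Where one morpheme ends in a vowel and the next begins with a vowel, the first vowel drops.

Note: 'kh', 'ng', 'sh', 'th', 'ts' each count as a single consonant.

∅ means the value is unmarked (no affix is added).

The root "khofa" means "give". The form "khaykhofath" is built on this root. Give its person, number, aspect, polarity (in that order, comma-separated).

Segment: kha-y-khofa-ath.
person: y- → 2nd person.
number: ∅ → plural.
aspect: kha- → perfective.
polarity: -ath → affirmative.

2nd person, plural, perfective, affirmative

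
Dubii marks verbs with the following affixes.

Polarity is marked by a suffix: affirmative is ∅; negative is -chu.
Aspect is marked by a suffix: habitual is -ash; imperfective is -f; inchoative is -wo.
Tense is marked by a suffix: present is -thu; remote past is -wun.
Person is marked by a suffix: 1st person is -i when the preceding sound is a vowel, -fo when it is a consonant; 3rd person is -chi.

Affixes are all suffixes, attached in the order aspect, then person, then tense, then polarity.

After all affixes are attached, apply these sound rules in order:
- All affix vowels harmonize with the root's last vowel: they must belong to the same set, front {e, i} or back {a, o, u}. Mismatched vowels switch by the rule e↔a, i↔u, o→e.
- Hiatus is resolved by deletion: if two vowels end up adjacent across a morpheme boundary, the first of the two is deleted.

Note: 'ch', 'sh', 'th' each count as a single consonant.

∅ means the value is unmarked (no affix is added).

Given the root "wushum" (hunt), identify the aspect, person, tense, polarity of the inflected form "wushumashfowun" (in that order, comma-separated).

habitual, 1st person, remote past, affirmative

Segment: wushum-ash-fo-wun.
aspect: -ash → habitual.
person: -i/fo → 1st person.
tense: -wun → remote past.
polarity: ∅ → affirmative.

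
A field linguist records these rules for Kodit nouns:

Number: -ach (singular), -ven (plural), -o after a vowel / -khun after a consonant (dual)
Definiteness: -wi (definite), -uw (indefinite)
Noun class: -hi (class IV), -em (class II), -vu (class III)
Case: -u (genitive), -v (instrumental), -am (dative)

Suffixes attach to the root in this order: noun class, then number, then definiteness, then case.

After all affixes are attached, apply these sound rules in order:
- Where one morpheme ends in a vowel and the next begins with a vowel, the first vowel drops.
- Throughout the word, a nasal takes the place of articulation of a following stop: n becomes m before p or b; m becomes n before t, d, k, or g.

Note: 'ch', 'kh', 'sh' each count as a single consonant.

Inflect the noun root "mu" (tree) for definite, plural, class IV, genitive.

muhivenwu

Attach noun class class IV -hi → muhi.
Attach number plural -ven → muhiven.
Attach definiteness definite -wi → muhivenwi.
Attach case genitive -u → muhivenwiu.
Apply vowel deletion: muhivenwiu → muhivenwu.
Nasal assimilation: no change.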